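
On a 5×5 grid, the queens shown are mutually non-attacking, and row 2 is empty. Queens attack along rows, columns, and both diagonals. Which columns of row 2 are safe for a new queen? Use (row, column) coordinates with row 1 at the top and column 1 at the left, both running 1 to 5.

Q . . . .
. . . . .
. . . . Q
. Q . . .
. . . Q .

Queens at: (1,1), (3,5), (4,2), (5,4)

(1,1) attacks row 2 at column 1 and diagonals 2.
(3,5) attacks row 2 at column 5 and diagonals 4.
(4,2) attacks row 2 at column 2 and diagonals 4.
(5,4) attacks row 2 at column 4 and diagonals 1.
Attacked columns: {1, 2, 4, 5}. Safe: {3}.

columns 3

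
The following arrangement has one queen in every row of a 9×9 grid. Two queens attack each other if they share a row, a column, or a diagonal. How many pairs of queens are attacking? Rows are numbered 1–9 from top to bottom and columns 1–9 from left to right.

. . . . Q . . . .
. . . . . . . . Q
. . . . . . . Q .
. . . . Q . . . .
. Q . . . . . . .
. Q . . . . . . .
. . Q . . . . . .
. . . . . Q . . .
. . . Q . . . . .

4

Same column: (1,5)–(4,5) (column 5); (5,2)–(6,2) (column 2).
Same diagonal: (2,9)–(3,8) (|2−3| = |9−8| = 1); (6,2)–(7,3) (|6−7| = |2−3| = 1).
Total attacking pairs: 4.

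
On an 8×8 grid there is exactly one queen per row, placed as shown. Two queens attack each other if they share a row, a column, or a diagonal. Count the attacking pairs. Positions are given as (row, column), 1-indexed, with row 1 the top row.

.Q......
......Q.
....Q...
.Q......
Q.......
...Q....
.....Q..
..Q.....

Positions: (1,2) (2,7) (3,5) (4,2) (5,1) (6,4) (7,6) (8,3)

3

Same column: (1,2)–(4,2) (column 2).
Same diagonal: (4,2)–(5,1) (|4−5| = |2−1| = 1); (4,2)–(6,4) (|4−6| = |2−4| = 2).
Total attacking pairs: 3.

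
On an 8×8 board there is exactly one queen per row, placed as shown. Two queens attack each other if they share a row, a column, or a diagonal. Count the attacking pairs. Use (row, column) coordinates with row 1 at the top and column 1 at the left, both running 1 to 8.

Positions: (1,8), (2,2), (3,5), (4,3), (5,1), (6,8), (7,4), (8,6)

3

Same column: (1,8)–(6,8) (column 8).
Same diagonal: (3,5)–(6,8) (|3−6| = |5−8| = 3); (6,8)–(8,6) (|6−8| = |8−6| = 2).
Total attacking pairs: 3.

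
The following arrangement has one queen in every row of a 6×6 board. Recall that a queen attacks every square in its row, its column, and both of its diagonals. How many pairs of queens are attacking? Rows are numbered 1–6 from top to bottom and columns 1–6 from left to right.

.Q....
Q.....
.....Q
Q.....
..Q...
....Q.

3

Same column: (2,1)–(4,1) (column 1).
Same diagonal: (1,2)–(2,1) (|1−2| = |2−1| = 1); (2,1)–(6,5) (|2−6| = |1−5| = 4).
Total attacking pairs: 3.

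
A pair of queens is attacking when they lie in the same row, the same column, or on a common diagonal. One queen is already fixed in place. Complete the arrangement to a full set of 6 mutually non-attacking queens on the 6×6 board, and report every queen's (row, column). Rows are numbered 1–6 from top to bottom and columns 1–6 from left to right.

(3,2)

(1,3) (2,6) (3,2) (4,5) (5,1) (6,4)

Row 1: attacked by (3,2)→{2,4}. Safe: 1, 3, 5, 6. Place at column 3.
Row 2: attacked by (1,3)→{2,3,4}; (3,2)→{1,2,3}. Safe: 5, 6. Place at column 6.
Row 4: attacked by (1,3)→{3,6}; (2,6)→{4,6}; (3,2)→{1,2,3}. Safe: 5. Place at column 5.
Row 5: attacked by (1,3)→{3}; (2,6)→{3,6}; (3,2)→{2,4}; (4,5)→{4,5,6}. Safe: 1. Place at column 1.
Row 6: attacked by (1,3)→{3}; (2,6)→{2,6}; (3,2)→{2,5}; (4,5)→{3,5}; (5,1)→{1,2}. Safe: 4. Place at column 4.
Columns [3, 6, 2, 5, 1, 4], r−c [-2, -4, 1, -1, 4, 2], r+c [4, 8, 5, 9, 6, 10] are all distinct, so no two queens attack.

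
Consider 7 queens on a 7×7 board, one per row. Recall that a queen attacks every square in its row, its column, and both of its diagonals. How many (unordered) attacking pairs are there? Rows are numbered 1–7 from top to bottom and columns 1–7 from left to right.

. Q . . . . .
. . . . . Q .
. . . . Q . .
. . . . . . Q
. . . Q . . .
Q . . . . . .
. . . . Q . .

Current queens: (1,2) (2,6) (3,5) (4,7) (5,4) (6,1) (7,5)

Same column: (3,5)–(7,5) (column 5).
Same diagonal: (2,6)–(3,5) (|2−3| = |6−5| = 1).
Total attacking pairs: 2.

2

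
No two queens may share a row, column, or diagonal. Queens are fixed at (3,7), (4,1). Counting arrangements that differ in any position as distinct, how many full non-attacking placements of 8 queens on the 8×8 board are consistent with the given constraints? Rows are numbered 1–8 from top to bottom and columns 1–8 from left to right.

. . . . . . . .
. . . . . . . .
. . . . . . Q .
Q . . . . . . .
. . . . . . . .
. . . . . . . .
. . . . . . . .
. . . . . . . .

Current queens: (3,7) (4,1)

Branch on row 1: col 2 → 1; col 3 → 1; col 6 → 4; col 8 → 0.
Sum: 1 + 1 + 4 + 0 = 6.

6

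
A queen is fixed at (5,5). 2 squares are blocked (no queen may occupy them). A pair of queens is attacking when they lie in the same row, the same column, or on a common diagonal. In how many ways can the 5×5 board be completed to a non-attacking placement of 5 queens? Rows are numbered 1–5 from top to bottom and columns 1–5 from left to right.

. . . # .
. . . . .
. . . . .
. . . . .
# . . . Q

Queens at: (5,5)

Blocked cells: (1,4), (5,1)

Branch on row 1: col 2 → 1; col 3 → 1.
Sum: 1 + 1 = 2.

2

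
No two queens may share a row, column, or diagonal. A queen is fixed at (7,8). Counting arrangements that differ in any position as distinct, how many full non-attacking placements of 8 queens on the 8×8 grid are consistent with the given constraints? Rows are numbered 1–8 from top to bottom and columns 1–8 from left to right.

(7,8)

Branch on row 1: col 1 → 0; col 3 → 3; col 4 → 1; col 5 → 2; col 6 → 1; col 7 → 1.
Sum: 0 + 3 + 1 + 2 + 1 + 1 = 8.

8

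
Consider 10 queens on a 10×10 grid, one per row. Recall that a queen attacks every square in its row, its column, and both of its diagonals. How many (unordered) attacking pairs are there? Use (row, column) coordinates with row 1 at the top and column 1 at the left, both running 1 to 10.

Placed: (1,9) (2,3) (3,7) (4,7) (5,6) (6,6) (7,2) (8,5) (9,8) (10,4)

5

Same column: (3,7)–(4,7) (column 7); (5,6)–(6,6) (column 6).
Same diagonal: (1,9)–(3,7) (|1−3| = |9−7| = 2); (2,3)–(5,6) (|2−5| = |3−6| = 3); (4,7)–(5,6) (|4−5| = |7−6| = 1).
Total attacking pairs: 5.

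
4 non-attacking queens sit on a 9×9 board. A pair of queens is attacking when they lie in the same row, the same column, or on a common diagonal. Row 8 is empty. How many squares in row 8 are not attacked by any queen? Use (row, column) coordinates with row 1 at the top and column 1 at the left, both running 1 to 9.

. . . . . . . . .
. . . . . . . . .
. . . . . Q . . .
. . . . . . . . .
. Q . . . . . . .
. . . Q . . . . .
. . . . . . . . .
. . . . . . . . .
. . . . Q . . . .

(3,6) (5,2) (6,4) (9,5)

(3,6) attacks row 8 at column 6 and diagonals 1.
(5,2) attacks row 8 at column 2 and diagonals 5.
(6,4) attacks row 8 at column 4 and diagonals 2, 6.
(9,5) attacks row 8 at column 5 and diagonals 4, 6.
Attacked columns: {1, 2, 4, 5, 6}. Safe: {3, 7, 8, 9}.

4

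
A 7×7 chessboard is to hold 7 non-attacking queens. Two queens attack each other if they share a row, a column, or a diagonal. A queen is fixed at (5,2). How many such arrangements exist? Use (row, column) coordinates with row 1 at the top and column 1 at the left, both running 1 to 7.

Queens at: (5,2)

6

Branch on row 1: col 1 → 1; col 3 → 1; col 4 → 2; col 5 → 1; col 7 → 1.
Sum: 1 + 1 + 2 + 1 + 1 = 6.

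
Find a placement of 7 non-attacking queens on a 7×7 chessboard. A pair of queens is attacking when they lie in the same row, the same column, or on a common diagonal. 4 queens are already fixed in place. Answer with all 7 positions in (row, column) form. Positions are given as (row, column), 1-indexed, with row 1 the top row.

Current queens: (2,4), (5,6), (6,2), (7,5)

Row 1: attacked by (2,4)→{3,4,5}; (5,6)→{2,6}; (6,2)→{2,7}; (7,5)→{5}. Safe: 1. Place at column 1.
Row 3: attacked by (1,1)→{1,3}; (2,4)→{3,4,5}; (5,6)→{4,6}; (6,2)→{2,5}; (7,5)→{1,5}. Safe: 7. Place at column 7.
Row 4: attacked by (1,1)→{1,4}; (2,4)→{2,4,6}; (3,7)→{6,7}; (5,6)→{5,6,7}; (6,2)→{2,4}; (7,5)→{2,5}. Safe: 3. Place at column 3.
Columns [1, 4, 7, 3, 6, 2, 5], r−c [0, -2, -4, 1, -1, 4, 2], r+c [2, 6, 10, 7, 11, 8, 12] are all distinct, so no two queens attack.

(1,1) (2,4) (3,7) (4,3) (5,6) (6,2) (7,5)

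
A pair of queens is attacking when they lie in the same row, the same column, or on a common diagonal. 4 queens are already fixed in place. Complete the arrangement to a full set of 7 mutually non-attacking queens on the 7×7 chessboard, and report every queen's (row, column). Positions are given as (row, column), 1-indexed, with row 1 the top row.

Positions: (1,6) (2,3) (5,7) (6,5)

(1,6) (2,3) (3,1) (4,4) (5,7) (6,5) (7,2)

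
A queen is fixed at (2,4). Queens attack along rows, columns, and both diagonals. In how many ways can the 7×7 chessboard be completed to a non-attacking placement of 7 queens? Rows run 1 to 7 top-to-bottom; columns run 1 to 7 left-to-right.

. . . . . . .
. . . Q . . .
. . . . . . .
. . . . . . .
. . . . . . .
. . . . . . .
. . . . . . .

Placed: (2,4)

Branch on row 1: col 1 → 1; col 2 → 2; col 6 → 2; col 7 → 1.
Sum: 1 + 2 + 2 + 1 = 6.

6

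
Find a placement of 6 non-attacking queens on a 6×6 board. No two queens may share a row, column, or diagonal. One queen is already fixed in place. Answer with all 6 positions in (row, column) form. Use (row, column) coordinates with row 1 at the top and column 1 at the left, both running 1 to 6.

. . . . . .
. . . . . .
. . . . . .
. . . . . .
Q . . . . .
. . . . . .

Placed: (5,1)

Row 1: attacked by (5,1)→{1,5}. Safe: 2, 3, 4, 6. Place at column 3.
Row 2: attacked by (1,3)→{2,3,4}; (5,1)→{1,4}. Safe: 5, 6. Place at column 6.
Row 3: attacked by (1,3)→{1,3,5}; (2,6)→{5,6}; (5,1)→{1,3}. Safe: 2, 4. Place at column 2.
Row 4: attacked by (1,3)→{3,6}; (2,6)→{4,6}; (3,2)→{1,2,3}; (5,1)→{1,2}. Safe: 5. Place at column 5.
Row 6: attacked by (1,3)→{3}; (2,6)→{2,6}; (3,2)→{2,5}; (4,5)→{3,5}; (5,1)→{1,2}. Safe: 4. Place at column 4.
Columns [3, 6, 2, 5, 1, 4], r−c [-2, -4, 1, -1, 4, 2], r+c [4, 8, 5, 9, 6, 10] are all distinct, so no two queens attack.

(1,3) (2,6) (3,2) (4,5) (5,1) (6,4)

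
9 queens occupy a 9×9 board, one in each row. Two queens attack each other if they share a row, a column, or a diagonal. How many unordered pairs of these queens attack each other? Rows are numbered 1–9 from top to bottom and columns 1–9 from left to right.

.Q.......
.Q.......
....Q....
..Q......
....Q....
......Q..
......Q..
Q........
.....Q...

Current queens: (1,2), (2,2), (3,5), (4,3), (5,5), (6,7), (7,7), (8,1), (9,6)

Same column: (1,2)–(2,2) (column 2); (3,5)–(5,5) (column 5); (6,7)–(7,7) (column 7).
Same diagonal: (1,2)–(6,7) (|1−6| = |2−7| = 5); (2,2)–(5,5) (|2−5| = |2−5| = 3); (2,2)–(7,7) (|2−7| = |2−7| = 5); (5,5)–(7,7) (|5−7| = |5−7| = 2).
Total attacking pairs: 7.

7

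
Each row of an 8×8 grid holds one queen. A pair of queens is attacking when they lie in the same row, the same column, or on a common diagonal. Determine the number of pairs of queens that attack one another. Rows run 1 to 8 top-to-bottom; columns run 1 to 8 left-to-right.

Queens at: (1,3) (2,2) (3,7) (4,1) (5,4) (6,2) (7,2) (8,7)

7

Same column: (2,2)–(6,2) (column 2); (2,2)–(7,2) (column 2); (3,7)–(8,7) (column 7); (6,2)–(7,2) (column 2).
Same diagonal: (1,3)–(2,2) (|1−2| = |3−2| = 1); (5,4)–(7,2) (|5−7| = |4−2| = 2); (5,4)–(8,7) (|5−8| = |4−7| = 3).
Total attacking pairs: 7.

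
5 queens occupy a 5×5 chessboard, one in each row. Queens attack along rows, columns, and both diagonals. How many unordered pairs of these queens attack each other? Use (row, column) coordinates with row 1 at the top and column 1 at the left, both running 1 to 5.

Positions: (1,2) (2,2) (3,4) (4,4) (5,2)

7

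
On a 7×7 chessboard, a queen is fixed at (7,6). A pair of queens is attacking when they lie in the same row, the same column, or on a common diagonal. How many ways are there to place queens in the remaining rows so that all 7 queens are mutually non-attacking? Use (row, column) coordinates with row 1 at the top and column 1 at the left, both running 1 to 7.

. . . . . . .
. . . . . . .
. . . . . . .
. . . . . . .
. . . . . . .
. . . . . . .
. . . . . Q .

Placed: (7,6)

Branch on row 1: col 1 → 1; col 2 → 4; col 3 → 1; col 4 → 1; col 5 → 0; col 7 → 0.
Sum: 1 + 4 + 1 + 1 + 0 + 0 = 7.

7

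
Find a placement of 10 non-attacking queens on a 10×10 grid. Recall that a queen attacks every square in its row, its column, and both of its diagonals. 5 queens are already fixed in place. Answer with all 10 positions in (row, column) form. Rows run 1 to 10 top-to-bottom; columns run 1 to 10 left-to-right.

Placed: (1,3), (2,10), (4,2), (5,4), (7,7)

Row 3: attacked by (1,3)→{1,3,5}; (2,10)→{9,10}; (4,2)→{1,2,3}; (5,4)→{2,4,6}; (7,7)→{3,7}. Safe: 8. Place at column 8.
Row 6: attacked by (1,3)→{3,8}; (2,10)→{6,10}; (3,8)→{5,8}; (4,2)→{2,4}; (5,4)→{3,4,5}; (7,7)→{6,7,8}. Safe: 1, 9. Place at column 9.
Row 8: attacked by (1,3)→{3,10}; (2,10)→{4,10}; (3,8)→{3,8}; (4,2)→{2,6}; (5,4)→{1,4,7}; (6,9)→{7,9}; (7,7)→{6,7,8}. Safe: 5. Place at column 5.
Row 9: attacked by (1,3)→{3}; (2,10)→{3,10}; (3,8)→{2,8}; (4,2)→{2,7}; (5,4)→{4,8}; (6,9)→{6,9}; (7,7)→{5,7,9}; (8,5)→{4,5,6}. Safe: 1. Place at column 1.
Row 10: attacked by (1,3)→{3}; (2,10)→{2,10}; (3,8)→{1,8}; (4,2)→{2,8}; (5,4)→{4,9}; (6,9)→{5,9}; (7,7)→{4,7,10}; (8,5)→{3,5,7}; (9,1)→{1,2}. Safe: 6. Place at column 6.
Columns [3, 10, 8, 2, 4, 9, 7, 5, 1, 6], r−c [-2, -8, -5, 2, 1, -3, 0, 3, 8, 4], r+c [4, 12, 11, 6, 9, 15, 14, 13, 10, 16] are all distinct, so no two queens attack.

(1,3) (2,10) (3,8) (4,2) (5,4) (6,9) (7,7) (8,5) (9,1) (10,6)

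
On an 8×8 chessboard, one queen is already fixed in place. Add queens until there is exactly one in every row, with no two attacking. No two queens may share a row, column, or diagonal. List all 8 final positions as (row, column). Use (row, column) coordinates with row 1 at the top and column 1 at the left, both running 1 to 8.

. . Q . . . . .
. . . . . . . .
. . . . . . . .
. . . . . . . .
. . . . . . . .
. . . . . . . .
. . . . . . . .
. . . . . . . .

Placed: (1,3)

(1,3) (2,6) (3,8) (4,1) (5,4) (6,7) (7,5) (8,2)

Row 2: attacked by (1,3)→{2,3,4}. Safe: 1, 5, 6, 7, 8. Place at column 6.
Row 3: attacked by (1,3)→{1,3,5}; (2,6)→{5,6,7}. Safe: 2, 4, 8. Place at column 8.
Row 4: attacked by (1,3)→{3,6}; (2,6)→{4,6,8}; (3,8)→{7,8}. Safe: 1, 2, 5. Place at column 1.
Row 5: attacked by (1,3)→{3,7}; (2,6)→{3,6}; (3,8)→{6,8}; (4,1)→{1,2}. Safe: 4, 5. Place at column 4.
Row 6: attacked by (1,3)→{3,8}; (2,6)→{2,6}; (3,8)→{5,8}; (4,1)→{1,3}; (5,4)→{3,4,5}. Safe: 7. Place at column 7.
Row 7: attacked by (1,3)→{3}; (2,6)→{1,6}; (3,8)→{4,8}; (4,1)→{1,4}; (5,4)→{2,4,6}; (6,7)→{6,7,8}. Safe: 5. Place at column 5.
Row 8: attacked by (1,3)→{3}; (2,6)→{6}; (3,8)→{3,8}; (4,1)→{1,5}; (5,4)→{1,4,7}; (6,7)→{5,7}; (7,5)→{4,5,6}. Safe: 2. Place at column 2.
Columns [3, 6, 8, 1, 4, 7, 5, 2], r−c [-2, -4, -5, 3, 1, -1, 2, 6], r+c [4, 8, 11, 5, 9, 13, 12, 10] are all distinct, so no two queens attack.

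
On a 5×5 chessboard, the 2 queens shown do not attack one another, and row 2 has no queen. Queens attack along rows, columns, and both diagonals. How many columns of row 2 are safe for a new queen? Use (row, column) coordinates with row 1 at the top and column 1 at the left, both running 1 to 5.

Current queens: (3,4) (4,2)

(3,4) attacks row 2 at column 4 and diagonals 3, 5.
(4,2) attacks row 2 at column 2 and diagonals 4.
Attacked columns: {2, 3, 4, 5}. Safe: {1}.

1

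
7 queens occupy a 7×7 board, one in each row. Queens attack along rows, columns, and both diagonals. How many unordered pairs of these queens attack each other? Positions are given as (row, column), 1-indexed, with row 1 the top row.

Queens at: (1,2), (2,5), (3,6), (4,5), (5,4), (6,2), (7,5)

Same column: (1,2)–(6,2) (column 2); (2,5)–(4,5) (column 5); (2,5)–(7,5) (column 5); (4,5)–(7,5) (column 5).
Same diagonal: (1,2)–(4,5) (|1−4| = |2−5| = 3); (2,5)–(3,6) (|2−3| = |5−6| = 1); (3,6)–(4,5) (|3−4| = |6−5| = 1); (3,6)–(5,4) (|3−5| = |6−4| = 2); (4,5)–(5,4) (|4−5| = |5−4| = 1).
Total attacking pairs: 9.

9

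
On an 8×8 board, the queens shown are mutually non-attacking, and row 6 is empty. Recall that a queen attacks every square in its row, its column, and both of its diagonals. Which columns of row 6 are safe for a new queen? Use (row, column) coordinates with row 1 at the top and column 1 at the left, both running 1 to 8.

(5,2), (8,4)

(5,2) attacks row 6 at column 2 and diagonals 1, 3.
(8,4) attacks row 6 at column 4 and diagonals 2, 6.
Attacked columns: {1, 2, 3, 4, 6}. Safe: {5, 7, 8}.

columns 5, 7, 8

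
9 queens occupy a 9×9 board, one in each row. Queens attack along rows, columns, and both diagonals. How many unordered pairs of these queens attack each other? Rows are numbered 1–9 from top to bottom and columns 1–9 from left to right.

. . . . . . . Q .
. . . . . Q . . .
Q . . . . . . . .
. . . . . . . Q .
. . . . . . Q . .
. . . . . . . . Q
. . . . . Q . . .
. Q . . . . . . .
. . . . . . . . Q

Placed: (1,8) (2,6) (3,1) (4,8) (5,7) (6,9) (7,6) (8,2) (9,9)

Same column: (1,8)–(4,8) (column 8); (2,6)–(7,6) (column 6); (6,9)–(9,9) (column 9).
Same diagonal: (2,6)–(4,8) (|2−4| = |6−8| = 2); (4,8)–(5,7) (|4−5| = |8−7| = 1).
Total attacking pairs: 5.

5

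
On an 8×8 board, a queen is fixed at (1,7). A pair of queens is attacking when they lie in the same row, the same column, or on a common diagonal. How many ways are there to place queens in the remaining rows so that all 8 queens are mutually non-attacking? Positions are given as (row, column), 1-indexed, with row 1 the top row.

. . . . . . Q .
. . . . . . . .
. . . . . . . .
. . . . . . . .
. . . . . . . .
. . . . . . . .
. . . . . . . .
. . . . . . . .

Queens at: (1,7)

8

Branch on row 2: col 1 → 1; col 2 → 2; col 3 → 2; col 4 → 2; col 5 → 1.
Sum: 1 + 2 + 2 + 2 + 1 = 8.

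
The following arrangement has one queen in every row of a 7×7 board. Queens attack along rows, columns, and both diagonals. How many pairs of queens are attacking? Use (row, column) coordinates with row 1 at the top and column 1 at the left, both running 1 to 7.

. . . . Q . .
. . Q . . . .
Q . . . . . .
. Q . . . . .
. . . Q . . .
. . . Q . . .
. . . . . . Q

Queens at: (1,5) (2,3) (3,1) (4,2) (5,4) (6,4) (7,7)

5

Same column: (5,4)–(6,4) (column 4).
Same diagonal: (1,5)–(4,2) (|1−4| = |5−2| = 3); (3,1)–(4,2) (|3−4| = |1−2| = 1); (3,1)–(6,4) (|3−6| = |1−4| = 3); (4,2)–(6,4) (|4−6| = |2−4| = 2).
Total attacking pairs: 5.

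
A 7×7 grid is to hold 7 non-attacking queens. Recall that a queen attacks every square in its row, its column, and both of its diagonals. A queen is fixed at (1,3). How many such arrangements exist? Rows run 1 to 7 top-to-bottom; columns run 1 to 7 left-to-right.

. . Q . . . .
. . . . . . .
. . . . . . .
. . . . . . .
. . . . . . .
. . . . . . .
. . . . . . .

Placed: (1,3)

Branch on row 2: col 1 → 2; col 5 → 1; col 6 → 1; col 7 → 2.
Sum: 2 + 1 + 1 + 2 = 6.

6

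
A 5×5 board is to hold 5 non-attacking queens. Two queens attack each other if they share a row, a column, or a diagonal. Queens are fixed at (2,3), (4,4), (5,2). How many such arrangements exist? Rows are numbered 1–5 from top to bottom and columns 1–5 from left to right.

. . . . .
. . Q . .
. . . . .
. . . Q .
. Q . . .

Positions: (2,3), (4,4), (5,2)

Branch on row 1: col 5 → 1.
Sum: 1 = 1.

1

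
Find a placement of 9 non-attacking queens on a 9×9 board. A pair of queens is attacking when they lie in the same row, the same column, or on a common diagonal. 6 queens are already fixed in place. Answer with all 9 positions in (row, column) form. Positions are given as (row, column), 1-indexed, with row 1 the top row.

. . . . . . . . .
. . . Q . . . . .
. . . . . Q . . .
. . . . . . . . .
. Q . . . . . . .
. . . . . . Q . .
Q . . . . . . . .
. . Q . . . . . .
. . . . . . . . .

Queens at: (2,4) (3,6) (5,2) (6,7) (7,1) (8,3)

Row 1: attacked by (2,4)→{3,4,5}; (3,6)→{4,6,8}; (5,2)→{2,6}; (6,7)→{2,7}; (7,1)→{1,7}; (8,3)→{3}. Safe: 9. Place at column 9.
Row 4: attacked by (1,9)→{6,9}; (2,4)→{2,4,6}; (3,6)→{5,6,7}; (5,2)→{1,2,3}; (6,7)→{5,7,9}; (7,1)→{1,4}; (8,3)→{3,7}. Safe: 8. Place at column 8.
Row 9: attacked by (1,9)→{1,9}; (2,4)→{4}; (3,6)→{6}; (4,8)→{3,8}; (5,2)→{2,6}; (6,7)→{4,7}; (7,1)→{1,3}; (8,3)→{2,3,4}. Safe: 5. Place at column 5.
Columns [9, 4, 6, 8, 2, 7, 1, 3, 5], r−c [-8, -2, -3, -4, 3, -1, 6, 5, 4], r+c [10, 6, 9, 12, 7, 13, 8, 11, 14] are all distinct, so no two queens attack.

(1,9) (2,4) (3,6) (4,8) (5,2) (6,7) (7,1) (8,3) (9,5)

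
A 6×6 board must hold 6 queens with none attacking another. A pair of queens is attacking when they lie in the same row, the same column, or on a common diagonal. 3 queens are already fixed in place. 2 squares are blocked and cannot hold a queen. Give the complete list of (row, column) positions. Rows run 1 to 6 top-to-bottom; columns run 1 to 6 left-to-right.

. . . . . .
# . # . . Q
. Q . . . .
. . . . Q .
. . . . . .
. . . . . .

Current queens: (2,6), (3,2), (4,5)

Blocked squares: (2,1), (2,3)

Row 1: attacked by (2,6)→{5,6}; (3,2)→{2,4}; (4,5)→{2,5}. Safe: 1, 3. Place at column 3.
Row 5: attacked by (1,3)→{3}; (2,6)→{3,6}; (3,2)→{2,4}; (4,5)→{4,5,6}. Safe: 1. Place at column 1.
Row 6: attacked by (1,3)→{3}; (2,6)→{2,6}; (3,2)→{2,5}; (4,5)→{3,5}; (5,1)→{1,2}. Safe: 4. Place at column 4.
Columns [3, 6, 2, 5, 1, 4], r−c [-2, -4, 1, -1, 4, 2], r+c [4, 8, 5, 9, 6, 10] are all distinct, so no two queens attack.

(1,3) (2,6) (3,2) (4,5) (5,1) (6,4)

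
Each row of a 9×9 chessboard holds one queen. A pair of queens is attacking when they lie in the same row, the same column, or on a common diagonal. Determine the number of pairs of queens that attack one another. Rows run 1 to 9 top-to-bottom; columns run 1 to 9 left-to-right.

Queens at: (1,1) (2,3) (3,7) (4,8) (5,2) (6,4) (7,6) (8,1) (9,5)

3

Same column: (1,1)–(8,1) (column 1).
Same diagonal: (3,7)–(4,8) (|3−4| = |7−8| = 1); (3,7)–(6,4) (|3−6| = |7−4| = 3).
Total attacking pairs: 3.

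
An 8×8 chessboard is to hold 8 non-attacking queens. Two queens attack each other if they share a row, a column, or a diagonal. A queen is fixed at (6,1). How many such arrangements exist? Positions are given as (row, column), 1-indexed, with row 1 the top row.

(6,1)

Branch on row 1: col 2 → 1; col 3 → 4; col 4 → 4; col 5 → 4; col 7 → 3; col 8 → 0.
Sum: 1 + 4 + 4 + 4 + 3 + 0 = 16.

16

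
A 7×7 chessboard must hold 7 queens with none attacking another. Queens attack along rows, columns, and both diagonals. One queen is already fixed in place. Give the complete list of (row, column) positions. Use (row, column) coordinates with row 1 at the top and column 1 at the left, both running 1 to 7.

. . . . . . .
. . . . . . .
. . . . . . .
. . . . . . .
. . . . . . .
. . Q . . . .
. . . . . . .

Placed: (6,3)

(1,2) (2,4) (3,1) (4,7) (5,5) (6,3) (7,6)

Row 1: attacked by (6,3)→{3}. Safe: 1, 2, 4, 5, 6, 7. Place at column 2.
Row 2: attacked by (1,2)→{1,2,3}; (6,3)→{3,7}. Safe: 4, 5, 6. Place at column 4.
Row 3: attacked by (1,2)→{2,4}; (2,4)→{3,4,5}; (6,3)→{3,6}. Safe: 1, 7. Place at column 1.
Row 4: attacked by (1,2)→{2,5}; (2,4)→{2,4,6}; (3,1)→{1,2}; (6,3)→{1,3,5}. Safe: 7. Place at column 7.
Row 5: attacked by (1,2)→{2,6}; (2,4)→{1,4,7}; (3,1)→{1,3}; (4,7)→{6,7}; (6,3)→{2,3,4}. Safe: 5. Place at column 5.
Row 7: attacked by (1,2)→{2}; (2,4)→{4}; (3,1)→{1,5}; (4,7)→{4,7}; (5,5)→{3,5,7}; (6,3)→{2,3,4}. Safe: 6. Place at column 6.
Columns [2, 4, 1, 7, 5, 3, 6], r−c [-1, -2, 2, -3, 0, 3, 1], r+c [3, 6, 4, 11, 10, 9, 13] are all distinct, so no two queens attack.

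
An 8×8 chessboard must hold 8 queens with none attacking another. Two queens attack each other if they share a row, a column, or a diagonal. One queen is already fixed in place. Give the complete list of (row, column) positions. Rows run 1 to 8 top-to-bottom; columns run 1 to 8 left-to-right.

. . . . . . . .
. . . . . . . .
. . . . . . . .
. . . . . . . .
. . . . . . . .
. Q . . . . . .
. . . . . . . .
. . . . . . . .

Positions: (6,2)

(1,3) (2,5) (3,7) (4,1) (5,4) (6,2) (7,8) (8,6)

Row 1: attacked by (6,2)→{2,7}. Safe: 1, 3, 4, 5, 6, 8. Place at column 3.
Row 2: attacked by (1,3)→{2,3,4}; (6,2)→{2,6}. Safe: 1, 5, 7, 8. Place at column 5.
Row 3: attacked by (1,3)→{1,3,5}; (2,5)→{4,5,6}; (6,2)→{2,5}. Safe: 7, 8. Place at column 7.
Row 4: attacked by (1,3)→{3,6}; (2,5)→{3,5,7}; (3,7)→{6,7,8}; (6,2)→{2,4}. Safe: 1. Place at column 1.
Row 5: attacked by (1,3)→{3,7}; (2,5)→{2,5,8}; (3,7)→{5,7}; (4,1)→{1,2}; (6,2)→{1,2,3}. Safe: 4, 6. Place at column 4.
Row 7: attacked by (1,3)→{3}; (2,5)→{5}; (3,7)→{3,7}; (4,1)→{1,4}; (5,4)→{2,4,6}; (6,2)→{1,2,3}. Safe: 8. Place at column 8.
Row 8: attacked by (1,3)→{3}; (2,5)→{5}; (3,7)→{2,7}; (4,1)→{1,5}; (5,4)→{1,4,7}; (6,2)→{2,4}; (7,8)→{7,8}. Safe: 6. Place at column 6.
Columns [3, 5, 7, 1, 4, 2, 8, 6], r−c [-2, -3, -4, 3, 1, 4, -1, 2], r+c [4, 7, 10, 5, 9, 8, 15, 14] are all distinct, so no two queens attack.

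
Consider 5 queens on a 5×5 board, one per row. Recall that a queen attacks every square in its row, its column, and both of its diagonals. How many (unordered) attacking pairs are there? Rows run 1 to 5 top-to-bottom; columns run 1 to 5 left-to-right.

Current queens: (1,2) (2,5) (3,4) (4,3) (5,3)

Same column: (4,3)–(5,3) (column 3).
Same diagonal: (1,2)–(3,4) (|1−3| = |2−4| = 2); (2,5)–(3,4) (|2−3| = |5−4| = 1); (2,5)–(4,3) (|2−4| = |5−3| = 2); (3,4)–(4,3) (|3−4| = |4−3| = 1).
Total attacking pairs: 5.

5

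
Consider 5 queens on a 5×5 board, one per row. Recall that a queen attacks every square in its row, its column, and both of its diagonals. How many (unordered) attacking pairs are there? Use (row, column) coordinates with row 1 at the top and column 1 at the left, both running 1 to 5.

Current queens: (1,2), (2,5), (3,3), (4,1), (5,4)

All columns are distinct and no two queens satisfy |Δrow| = |Δcol|, so no pair attacks.

0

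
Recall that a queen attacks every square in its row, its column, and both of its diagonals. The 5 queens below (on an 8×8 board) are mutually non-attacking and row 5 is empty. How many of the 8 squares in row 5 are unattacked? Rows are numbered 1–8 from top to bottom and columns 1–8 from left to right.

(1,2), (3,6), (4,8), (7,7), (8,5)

2

(1,2) attacks row 5 at column 2 and diagonals 6.
(3,6) attacks row 5 at column 6 and diagonals 4, 8.
(4,8) attacks row 5 at column 8 and diagonals 7.
(7,7) attacks row 5 at column 7 and diagonals 5.
(8,5) attacks row 5 at column 5 and diagonals 2, 8.
Attacked columns: {2, 4, 5, 6, 7, 8}. Safe: {1, 3}.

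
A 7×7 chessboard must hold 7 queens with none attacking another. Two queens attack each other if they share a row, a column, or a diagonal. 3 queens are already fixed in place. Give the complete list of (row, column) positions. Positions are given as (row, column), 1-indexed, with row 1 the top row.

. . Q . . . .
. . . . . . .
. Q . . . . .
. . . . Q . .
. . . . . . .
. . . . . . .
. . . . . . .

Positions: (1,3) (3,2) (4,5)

(1,3) (2,6) (3,2) (4,5) (5,1) (6,4) (7,7)

Row 2: attacked by (1,3)→{2,3,4}; (3,2)→{1,2,3}; (4,5)→{3,5,7}. Safe: 6. Place at column 6.
Row 5: attacked by (1,3)→{3,7}; (2,6)→{3,6}; (3,2)→{2,4}; (4,5)→{4,5,6}. Safe: 1. Place at column 1.
Row 6: attacked by (1,3)→{3}; (2,6)→{2,6}; (3,2)→{2,5}; (4,5)→{3,5,7}; (5,1)→{1,2}. Safe: 4. Place at column 4.
Row 7: attacked by (1,3)→{3}; (2,6)→{1,6}; (3,2)→{2,6}; (4,5)→{2,5}; (5,1)→{1,3}; (6,4)→{3,4,5}. Safe: 7. Place at column 7.
Columns [3, 6, 2, 5, 1, 4, 7], r−c [-2, -4, 1, -1, 4, 2, 0], r+c [4, 8, 5, 9, 6, 10, 14] are all distinct, so no two queens attack.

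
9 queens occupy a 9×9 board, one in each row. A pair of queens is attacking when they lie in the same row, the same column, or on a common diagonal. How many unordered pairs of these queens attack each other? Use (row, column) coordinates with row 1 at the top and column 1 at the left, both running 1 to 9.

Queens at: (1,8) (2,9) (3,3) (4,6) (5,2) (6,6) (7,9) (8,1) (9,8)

7

Same column: (1,8)–(9,8) (column 8); (2,9)–(7,9) (column 9); (4,6)–(6,6) (column 6).
Same diagonal: (1,8)–(2,9) (|1−2| = |8−9| = 1); (1,8)–(8,1) (|1−8| = |8−1| = 7); (3,3)–(6,6) (|3−6| = |3−6| = 3); (4,6)–(7,9) (|4−7| = |6−9| = 3).
Total attacking pairs: 7.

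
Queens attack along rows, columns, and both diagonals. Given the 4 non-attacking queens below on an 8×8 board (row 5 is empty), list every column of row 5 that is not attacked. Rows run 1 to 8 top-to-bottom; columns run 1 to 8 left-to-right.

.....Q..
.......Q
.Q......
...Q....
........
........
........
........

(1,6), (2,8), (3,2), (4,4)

columns 1, 7

(1,6) attacks row 5 at column 6 and diagonals 2.
(2,8) attacks row 5 at column 8 and diagonals 5.
(3,2) attacks row 5 at column 2 and diagonals 4.
(4,4) attacks row 5 at column 4 and diagonals 3, 5.
Attacked columns: {2, 3, 4, 5, 6, 8}. Safe: {1, 7}.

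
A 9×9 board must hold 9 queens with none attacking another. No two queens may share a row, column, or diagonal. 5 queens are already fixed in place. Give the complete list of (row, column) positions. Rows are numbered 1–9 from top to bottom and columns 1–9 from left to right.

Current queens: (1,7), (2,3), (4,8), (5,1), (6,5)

(1,7) (2,3) (3,6) (4,8) (5,1) (6,5) (7,9) (8,2) (9,4)

Row 3: attacked by (1,7)→{5,7,9}; (2,3)→{2,3,4}; (4,8)→{7,8,9}; (5,1)→{1,3}; (6,5)→{2,5,8}. Safe: 6. Place at column 6.
Row 7: attacked by (1,7)→{1,7}; (2,3)→{3,8}; (3,6)→{2,6}; (4,8)→{5,8}; (5,1)→{1,3}; (6,5)→{4,5,6}. Safe: 9. Place at column 9.
Row 8: attacked by (1,7)→{7}; (2,3)→{3,9}; (3,6)→{1,6}; (4,8)→{4,8}; (5,1)→{1,4}; (6,5)→{3,5,7}; (7,9)→{8,9}. Safe: 2. Place at column 2.
Row 9: attacked by (1,7)→{7}; (2,3)→{3}; (3,6)→{6}; (4,8)→{3,8}; (5,1)→{1,5}; (6,5)→{2,5,8}; (7,9)→{7,9}; (8,2)→{1,2,3}. Safe: 4. Place at column 4.
Columns [7, 3, 6, 8, 1, 5, 9, 2, 4], r−c [-6, -1, -3, -4, 4, 1, -2, 6, 5], r+c [8, 5, 9, 12, 6, 11, 16, 10, 13] are all distinct, so no two queens attack.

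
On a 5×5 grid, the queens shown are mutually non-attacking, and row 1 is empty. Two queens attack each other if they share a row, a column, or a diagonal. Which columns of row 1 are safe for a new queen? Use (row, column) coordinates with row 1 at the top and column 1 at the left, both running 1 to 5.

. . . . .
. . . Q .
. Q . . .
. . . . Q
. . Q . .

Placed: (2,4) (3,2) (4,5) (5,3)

columns 1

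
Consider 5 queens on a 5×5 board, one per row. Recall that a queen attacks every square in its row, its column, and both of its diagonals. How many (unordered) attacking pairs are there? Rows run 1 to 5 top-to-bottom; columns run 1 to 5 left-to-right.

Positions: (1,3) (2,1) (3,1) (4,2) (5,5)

Same column: (2,1)–(3,1) (column 1).
Same diagonal: (1,3)–(3,1) (|1−3| = |3−1| = 2); (3,1)–(4,2) (|3−4| = |1−2| = 1).
Total attacking pairs: 3.

3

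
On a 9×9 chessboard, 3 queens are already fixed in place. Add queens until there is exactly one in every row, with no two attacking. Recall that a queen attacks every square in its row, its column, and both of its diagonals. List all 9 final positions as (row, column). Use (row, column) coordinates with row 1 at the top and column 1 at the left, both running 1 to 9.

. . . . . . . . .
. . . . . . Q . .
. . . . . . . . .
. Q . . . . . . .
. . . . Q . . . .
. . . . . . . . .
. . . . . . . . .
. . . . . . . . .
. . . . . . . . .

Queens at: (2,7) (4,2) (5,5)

Row 1: attacked by (2,7)→{6,7,8}; (4,2)→{2,5}; (5,5)→{1,5,9}. Safe: 3, 4. Place at column 4.
Row 3: attacked by (1,4)→{2,4,6}; (2,7)→{6,7,8}; (4,2)→{1,2,3}; (5,5)→{3,5,7}. Safe: 9. Place at column 9.
Row 6: attacked by (1,4)→{4,9}; (2,7)→{3,7}; (3,9)→{6,9}; (4,2)→{2,4}; (5,5)→{4,5,6}. Safe: 1, 8. Place at column 8.
Row 7: attacked by (1,4)→{4}; (2,7)→{2,7}; (3,9)→{5,9}; (4,2)→{2,5}; (5,5)→{3,5,7}; (6,8)→{7,8,9}. Safe: 1, 6. Place at column 1.
Row 8: attacked by (1,4)→{4}; (2,7)→{1,7}; (3,9)→{4,9}; (4,2)→{2,6}; (5,5)→{2,5,8}; (6,8)→{6,8}; (7,1)→{1,2}. Safe: 3. Place at column 3.
Row 9: attacked by (1,4)→{4}; (2,7)→{7}; (3,9)→{3,9}; (4,2)→{2,7}; (5,5)→{1,5,9}; (6,8)→{5,8}; (7,1)→{1,3}; (8,3)→{2,3,4}. Safe: 6. Place at column 6.
Columns [4, 7, 9, 2, 5, 8, 1, 3, 6], r−c [-3, -5, -6, 2, 0, -2, 6, 5, 3], r+c [5, 9, 12, 6, 10, 14, 8, 11, 15] are all distinct, so no two queens attack.

(1,4) (2,7) (3,9) (4,2) (5,5) (6,8) (7,1) (8,3) (9,6)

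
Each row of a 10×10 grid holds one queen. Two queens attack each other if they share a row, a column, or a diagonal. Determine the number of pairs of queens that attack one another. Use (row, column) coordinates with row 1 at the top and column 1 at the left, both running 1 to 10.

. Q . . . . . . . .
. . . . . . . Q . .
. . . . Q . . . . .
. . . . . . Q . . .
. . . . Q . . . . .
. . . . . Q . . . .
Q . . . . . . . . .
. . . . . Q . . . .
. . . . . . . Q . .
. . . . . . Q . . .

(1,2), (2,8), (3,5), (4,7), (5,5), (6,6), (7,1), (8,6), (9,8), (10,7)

8

Same column: (2,8)–(9,8) (column 8); (3,5)–(5,5) (column 5); (4,7)–(10,7) (column 7); (6,6)–(8,6) (column 6).
Same diagonal: (2,8)–(5,5) (|2−5| = |8−5| = 3); (3,5)–(7,1) (|3−7| = |5−1| = 4); (5,5)–(6,6) (|5−6| = |5−6| = 1); (9,8)–(10,7) (|9−10| = |8−7| = 1).
Total attacking pairs: 8.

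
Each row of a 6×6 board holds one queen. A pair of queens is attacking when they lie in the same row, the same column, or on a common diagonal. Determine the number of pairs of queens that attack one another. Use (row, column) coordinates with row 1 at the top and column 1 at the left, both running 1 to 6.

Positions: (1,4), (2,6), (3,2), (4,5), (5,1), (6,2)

Same column: (3,2)–(6,2) (column 2).
Same diagonal: (1,4)–(3,2) (|1−3| = |4−2| = 2); (2,6)–(6,2) (|2−6| = |6−2| = 4); (5,1)–(6,2) (|5−6| = |1−2| = 1).
Total attacking pairs: 4.

4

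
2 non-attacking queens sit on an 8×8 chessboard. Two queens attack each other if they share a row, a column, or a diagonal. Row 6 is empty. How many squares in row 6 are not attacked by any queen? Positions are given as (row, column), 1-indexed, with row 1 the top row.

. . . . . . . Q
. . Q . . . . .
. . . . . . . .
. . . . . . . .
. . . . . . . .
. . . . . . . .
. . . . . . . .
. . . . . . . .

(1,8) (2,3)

5

(1,8) attacks row 6 at column 8 and diagonals 3.
(2,3) attacks row 6 at column 3 and diagonals 7.
Attacked columns: {3, 7, 8}. Safe: {1, 2, 4, 5, 6}.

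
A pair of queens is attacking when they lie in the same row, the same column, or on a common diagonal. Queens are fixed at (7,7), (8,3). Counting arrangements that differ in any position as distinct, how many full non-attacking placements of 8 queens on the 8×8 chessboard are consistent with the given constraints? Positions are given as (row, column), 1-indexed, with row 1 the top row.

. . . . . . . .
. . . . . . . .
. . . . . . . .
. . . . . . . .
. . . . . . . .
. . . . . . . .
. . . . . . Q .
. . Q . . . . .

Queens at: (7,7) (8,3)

2

Branch on row 1: col 2 → 0; col 4 → 0; col 5 → 1; col 6 → 1; col 8 → 0.
Sum: 0 + 0 + 1 + 1 + 0 = 2.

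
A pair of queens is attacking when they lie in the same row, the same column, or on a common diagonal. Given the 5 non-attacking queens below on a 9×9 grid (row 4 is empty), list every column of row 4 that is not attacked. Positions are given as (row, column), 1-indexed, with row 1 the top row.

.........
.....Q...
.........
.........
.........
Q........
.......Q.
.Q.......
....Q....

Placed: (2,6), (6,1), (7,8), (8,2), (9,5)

(2,6) attacks row 4 at column 6 and diagonals 4, 8.
(6,1) attacks row 4 at column 1 and diagonals 3.
(7,8) attacks row 4 at column 8 and diagonals 5.
(8,2) attacks row 4 at column 2 and diagonals 6.
(9,5) attacks row 4 at column 5.
Attacked columns: {1, 2, 3, 4, 5, 6, 8}. Safe: {7, 9}.

columns 7, 9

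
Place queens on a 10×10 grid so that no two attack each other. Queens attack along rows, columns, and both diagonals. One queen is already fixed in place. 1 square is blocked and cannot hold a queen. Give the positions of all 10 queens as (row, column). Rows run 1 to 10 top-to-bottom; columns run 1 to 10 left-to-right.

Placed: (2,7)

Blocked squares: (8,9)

(1,9) (2,7) (3,5) (4,3) (5,1) (6,10) (7,8) (8,6) (9,4) (10,2)

Row 1: attacked by (2,7)→{6,7,8}. Safe: 1, 2, 3, 4, 5, 9, 10. Place at column 9.
Row 3: attacked by (1,9)→{7,9}; (2,7)→{6,7,8}. Safe: 1, 2, 3, 4, 5, 10. Place at column 5.
Row 4: attacked by (1,9)→{6,9}; (2,7)→{5,7,9}; (3,5)→{4,5,6}. Safe: 1, 2, 3, 8, 10. Place at column 3.
Row 5: attacked by (1,9)→{5,9}; (2,7)→{4,7,10}; (3,5)→{3,5,7}; (4,3)→{2,3,4}. Safe: 1, 6, 8. Place at column 1.
Row 6: attacked by (1,9)→{4,9}; (2,7)→{3,7}; (3,5)→{2,5,8}; (4,3)→{1,3,5}; (5,1)→{1,2}. Safe: 6, 10. Place at column 10.
Row 7: attacked by (1,9)→{3,9}; (2,7)→{2,7}; (3,5)→{1,5,9}; (4,3)→{3,6}; (5,1)→{1,3}; (6,10)→{9,10}. Safe: 4, 8. Place at column 8.
Row 8: attacked by (1,9)→{2,9}; (2,7)→{1,7}; (3,5)→{5,10}; (4,3)→{3,7}; (5,1)→{1,4}; (6,10)→{8,10}; (7,8)→{7,8,9}. Blocked: 9. Safe: 6. Place at column 6.
Row 9: attacked by (1,9)→{1,9}; (2,7)→{7}; (3,5)→{5}; (4,3)→{3,8}; (5,1)→{1,5}; (6,10)→{7,10}; (7,8)→{6,8,10}; (8,6)→{5,6,7}. Safe: 2, 4. Place at column 4.
Row 10: attacked by (1,9)→{9}; (2,7)→{7}; (3,5)→{5}; (4,3)→{3,9}; (5,1)→{1,6}; (6,10)→{6,10}; (7,8)→{5,8}; (8,6)→{4,6,8}; (9,4)→{3,4,5}. Safe: 2. Place at column 2.
Columns [9, 7, 5, 3, 1, 10, 8, 6, 4, 2], r−c [-8, -5, -2, 1, 4, -4, -1, 2, 5, 8], r+c [10, 9, 8, 7, 6, 16, 15, 14, 13, 12] are all distinct, so no two queens attack.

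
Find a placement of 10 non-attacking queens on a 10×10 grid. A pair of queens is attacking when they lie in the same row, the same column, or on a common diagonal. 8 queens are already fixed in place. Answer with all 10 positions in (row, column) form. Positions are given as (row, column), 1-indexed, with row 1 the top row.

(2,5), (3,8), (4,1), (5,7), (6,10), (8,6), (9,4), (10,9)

(1,2) (2,5) (3,8) (4,1) (5,7) (6,10) (7,3) (8,6) (9,4) (10,9)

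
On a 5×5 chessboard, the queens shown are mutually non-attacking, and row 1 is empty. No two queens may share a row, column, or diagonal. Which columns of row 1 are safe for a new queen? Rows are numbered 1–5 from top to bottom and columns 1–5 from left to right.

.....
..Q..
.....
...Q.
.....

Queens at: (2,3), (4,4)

(2,3) attacks row 1 at column 3 and diagonals 2, 4.
(4,4) attacks row 1 at column 4 and diagonals 1.
Attacked columns: {1, 2, 3, 4}. Safe: {5}.

columns 5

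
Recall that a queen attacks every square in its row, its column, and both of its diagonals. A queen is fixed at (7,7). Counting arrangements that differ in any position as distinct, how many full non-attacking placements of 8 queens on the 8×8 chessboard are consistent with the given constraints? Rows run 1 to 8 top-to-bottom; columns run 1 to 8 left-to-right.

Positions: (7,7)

16

Branch on row 1: col 2 → 3; col 3 → 5; col 4 → 2; col 5 → 1; col 6 → 3; col 8 → 2.
Sum: 3 + 5 + 2 + 1 + 3 + 2 = 16.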